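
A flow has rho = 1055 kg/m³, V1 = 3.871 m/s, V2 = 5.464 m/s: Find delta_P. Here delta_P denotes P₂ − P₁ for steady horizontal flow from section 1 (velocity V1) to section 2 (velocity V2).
Formula: \Delta P = \frac{1}{2} \rho (V_1^2 - V_2^2)
delta_P = 0.5·1055·(3.871² − 5.464²)/1000 = -7.844 kPa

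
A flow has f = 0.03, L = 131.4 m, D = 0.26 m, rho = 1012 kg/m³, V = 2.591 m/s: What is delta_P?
Formula: \Delta P = f \frac{L}{D} \frac{\rho V^2}{2}
delta_P = 0.03·(131.4/0.26)·0.5·1012·2.591²/1000 = 51.5 kPa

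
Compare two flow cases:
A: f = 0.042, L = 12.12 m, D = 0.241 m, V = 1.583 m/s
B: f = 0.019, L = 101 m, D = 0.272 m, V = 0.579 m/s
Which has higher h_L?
h_L(A) = 0.2698 m, h_L(B) = 0.1205 m. Answer: A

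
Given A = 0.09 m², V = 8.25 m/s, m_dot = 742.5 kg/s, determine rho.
Formula: \dot{m} = \rho A V
Substituting knowns: 742.5 = rho·0.09·8.25
Solving for rho: rho = 742.5/(0.09·8.25) = 1000 kg/m³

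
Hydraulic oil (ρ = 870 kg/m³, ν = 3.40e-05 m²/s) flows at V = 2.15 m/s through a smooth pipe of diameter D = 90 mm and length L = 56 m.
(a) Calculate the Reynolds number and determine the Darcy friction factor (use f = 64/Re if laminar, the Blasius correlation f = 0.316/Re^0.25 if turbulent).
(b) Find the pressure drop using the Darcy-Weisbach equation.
(a) Re = V·D/ν = 2.15·0.09/3.40e-05 = 5691.2 → turbulent (Re > 4000); f = 0.316/Re^0.25 = 0.316/5691.2^0.25 = 0.036382
(b) Darcy-Weisbach: ΔP = f·(L/D)·½ρV²/1000 = 0.036382·(56/0.090)·½·870·2.15²/1000 = 45.52 kPa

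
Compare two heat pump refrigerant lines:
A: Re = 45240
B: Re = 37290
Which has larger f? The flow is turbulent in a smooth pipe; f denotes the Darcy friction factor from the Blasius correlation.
f(A) = 0.02167, f(B) = 0.02274. Answer: B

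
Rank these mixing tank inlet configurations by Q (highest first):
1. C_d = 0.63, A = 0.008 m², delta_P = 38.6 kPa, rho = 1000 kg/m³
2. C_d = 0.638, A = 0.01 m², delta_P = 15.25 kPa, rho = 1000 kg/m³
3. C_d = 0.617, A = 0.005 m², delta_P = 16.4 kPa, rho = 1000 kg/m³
Case 1: Q = 44.28 L/s
Case 2: Q = 35.23 L/s
Case 3: Q = 17.67 L/s
Ranking (highest first): 1, 2, 3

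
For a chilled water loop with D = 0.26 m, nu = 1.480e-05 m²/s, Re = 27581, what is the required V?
Formula: Re = \frac{V D}{\nu}
Substituting knowns: 27581 = V·0.26/1.480e-05
Solving for V: V = 27581·1.480e-05/0.26 = 1.57 m/s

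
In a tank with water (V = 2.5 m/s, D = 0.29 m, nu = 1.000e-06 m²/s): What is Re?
Formula: Re = \frac{V D}{\nu}
Re = 2.5·0.29/1.000e-06 = 725000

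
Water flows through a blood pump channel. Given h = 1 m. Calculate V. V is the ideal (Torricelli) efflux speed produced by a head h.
Formula: V = \sqrt{2 g h}
V = √(2·9.81·1) = 4.429 m/s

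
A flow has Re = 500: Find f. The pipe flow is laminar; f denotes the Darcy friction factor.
Formula: f = \frac{64}{Re}
f = 64/500 = 0.128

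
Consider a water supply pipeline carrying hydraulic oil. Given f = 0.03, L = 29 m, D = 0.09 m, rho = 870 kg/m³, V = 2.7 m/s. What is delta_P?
Formula: \Delta P = f \frac{L}{D} \frac{\rho V^2}{2}
delta_P = 0.03·(29/0.09)·0.5·870·2.7²/1000 = 30.65 kPa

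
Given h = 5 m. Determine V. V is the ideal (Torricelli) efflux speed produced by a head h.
Formula: V = \sqrt{2 g h}
V = √(2·9.81·5) = 9.905 m/s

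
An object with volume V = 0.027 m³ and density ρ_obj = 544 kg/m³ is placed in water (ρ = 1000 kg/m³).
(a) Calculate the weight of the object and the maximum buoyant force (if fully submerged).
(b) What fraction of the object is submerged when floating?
(a) W=rho_obj*g*V=544*9.81*0.027=144.1 N; F_B(max)=rho*g*V=1000*9.81*0.027=264.9 N
(b) Floating fraction=rho_obj/rho=544/1000=0.544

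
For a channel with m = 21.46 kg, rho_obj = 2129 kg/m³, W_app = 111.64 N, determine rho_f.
Formula: W_{app} = mg\left(1 - \frac{\rho_f}{\rho_{obj}}\right)
Substituting knowns: 111.64 = 21.46·9.81·(1 − rho_f/2129)
Solving for rho_f: rho_f = 2129·(1 − 111.64/(21.46·9.81)) = 1000 kg/m³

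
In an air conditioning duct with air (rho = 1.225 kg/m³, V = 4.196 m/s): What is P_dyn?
Formula: P_{dyn} = \frac{1}{2} \rho V^2
P_dyn = 0.5·1.225·4.196²/1000 = 0.01078 kPa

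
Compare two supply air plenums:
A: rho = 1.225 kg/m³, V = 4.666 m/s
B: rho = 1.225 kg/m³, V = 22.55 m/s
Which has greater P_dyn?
P_dyn(A) = 0.01334 kPa, P_dyn(B) = 0.3115 kPa. Answer: B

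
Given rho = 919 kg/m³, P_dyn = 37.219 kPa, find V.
Formula: P_{dyn} = \frac{1}{2} \rho V^2
Substituting knowns: 37.219 = 0.5·919·V²/1000
Solving for V: V = √(2·(37.219·1000)/919) = 9 m/s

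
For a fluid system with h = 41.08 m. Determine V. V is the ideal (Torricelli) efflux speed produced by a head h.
Formula: V = \sqrt{2 g h}
V = √(2·9.81·41.08) = 28.39 m/s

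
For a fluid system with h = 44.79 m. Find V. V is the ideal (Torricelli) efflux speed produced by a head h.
Formula: V = \sqrt{2 g h}
V = √(2·9.81·44.79) = 29.64 m/s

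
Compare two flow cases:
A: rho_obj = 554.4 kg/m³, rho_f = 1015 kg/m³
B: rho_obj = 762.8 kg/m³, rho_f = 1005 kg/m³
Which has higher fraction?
fraction(A) = 0.5462, fraction(B) = 0.759. Answer: B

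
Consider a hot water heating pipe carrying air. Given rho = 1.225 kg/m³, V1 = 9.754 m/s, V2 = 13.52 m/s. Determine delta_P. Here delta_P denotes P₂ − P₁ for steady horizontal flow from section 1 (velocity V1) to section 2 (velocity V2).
Formula: \Delta P = \frac{1}{2} \rho (V_1^2 - V_2^2)
delta_P = 0.5·1.225·(9.754² − 13.52²)/1000 = -0.05369 kPa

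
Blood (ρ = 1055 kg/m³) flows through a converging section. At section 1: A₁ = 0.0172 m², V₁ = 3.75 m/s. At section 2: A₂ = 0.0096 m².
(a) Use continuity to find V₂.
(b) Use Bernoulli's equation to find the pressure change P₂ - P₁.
(a) Continuity: A₁V₁=A₂V₂ -> V₂=A₁V₁/A₂=0.0172*3.75/0.0096=6.72 m/s
(b) Bernoulli: P₂-P₁=0.5*rho*(V₁^2-V₂^2)/1000=0.5*1055*(3.75^2-6.72^2)/1000=-16.4 kPa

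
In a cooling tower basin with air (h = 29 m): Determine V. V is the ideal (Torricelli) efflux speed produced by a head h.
Formula: V = \sqrt{2 g h}
V = √(2·9.81·29) = 23.85 m/s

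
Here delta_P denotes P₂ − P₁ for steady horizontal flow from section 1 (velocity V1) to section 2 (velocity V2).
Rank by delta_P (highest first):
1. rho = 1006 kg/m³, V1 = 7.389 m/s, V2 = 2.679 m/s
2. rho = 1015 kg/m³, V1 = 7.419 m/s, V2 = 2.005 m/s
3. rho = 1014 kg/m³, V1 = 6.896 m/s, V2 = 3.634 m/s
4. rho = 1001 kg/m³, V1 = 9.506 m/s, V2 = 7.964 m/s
Case 1: delta_P = 23.85 kPa
Case 2: delta_P = 25.89 kPa
Case 3: delta_P = 17.41 kPa
Case 4: delta_P = 13.48 kPa
Ranking (highest first): 2, 1, 3, 4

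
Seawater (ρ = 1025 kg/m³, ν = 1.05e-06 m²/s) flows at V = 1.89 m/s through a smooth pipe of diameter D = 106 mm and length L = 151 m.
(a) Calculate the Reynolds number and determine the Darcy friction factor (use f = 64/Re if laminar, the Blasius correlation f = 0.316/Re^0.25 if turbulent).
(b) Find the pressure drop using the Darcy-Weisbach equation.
(a) Re = V·D/ν = 1.89·0.106/1.05e-06 = 190800 → turbulent (Re > 4000); f = 0.316/Re^0.25 = 0.316/190800^0.25 = 0.01512 (Blasius is strictly valid for Re ≲ 1e5; used here as the smooth-pipe estimate the problem specifies)
(b) Darcy-Weisbach: ΔP = f·(L/D)·½ρV²/1000 = 0.01512·(151/0.106)·½·1025·1.89²/1000 = 39.43 kPa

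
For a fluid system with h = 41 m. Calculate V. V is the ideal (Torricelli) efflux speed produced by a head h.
Formula: V = \sqrt{2 g h}
V = √(2·9.81·41) = 28.36 m/s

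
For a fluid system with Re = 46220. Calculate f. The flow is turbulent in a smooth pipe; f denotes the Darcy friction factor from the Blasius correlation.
Formula: f = \frac{0.316}{Re^{0.25}}
f = 0.316/46220^0.25 = 0.02155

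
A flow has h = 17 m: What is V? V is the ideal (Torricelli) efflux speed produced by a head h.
Formula: V = \sqrt{2 g h}
V = √(2·9.81·17) = 18.26 m/s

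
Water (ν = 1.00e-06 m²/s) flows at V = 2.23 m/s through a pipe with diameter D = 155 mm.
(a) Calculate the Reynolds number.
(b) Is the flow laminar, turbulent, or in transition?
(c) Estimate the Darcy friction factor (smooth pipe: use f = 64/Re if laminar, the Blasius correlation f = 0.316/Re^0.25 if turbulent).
(a) Re = V·D/ν = 2.23·0.155/1.00e-06 = 345650
(b) Flow regime: turbulent (Re > 4000)
(c) Friction factor: f = 0.316/Re^0.25 = 0.316/345650^0.25 = 0.01303 (Blasius is strictly valid for Re ≲ 1e5; used here as the smooth-pipe estimate the problem specifies)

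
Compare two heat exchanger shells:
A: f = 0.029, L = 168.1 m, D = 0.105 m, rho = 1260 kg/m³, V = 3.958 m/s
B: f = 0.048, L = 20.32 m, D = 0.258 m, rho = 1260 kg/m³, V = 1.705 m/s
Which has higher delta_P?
delta_P(A) = 458.2 kPa, delta_P(B) = 6.924 kPa. Answer: A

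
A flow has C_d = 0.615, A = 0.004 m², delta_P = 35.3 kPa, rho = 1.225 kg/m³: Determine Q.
Formula: Q = C_d A \sqrt{\frac{2 \Delta P}{\rho}}
Q = 0.615·0.004·√(2·(35.3·1000)/1.225)·1000 = 590.6 L/s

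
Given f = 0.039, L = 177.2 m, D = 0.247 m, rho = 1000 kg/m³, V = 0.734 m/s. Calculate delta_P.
Formula: \Delta P = f \frac{L}{D} \frac{\rho V^2}{2}
delta_P = 0.039·(177.2/0.247)·0.5·1000·0.734²/1000 = 7.537 kPa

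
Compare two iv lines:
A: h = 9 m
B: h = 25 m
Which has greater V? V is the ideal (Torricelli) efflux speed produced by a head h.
V(A) = 13.29 m/s, V(B) = 22.15 m/s. Answer: B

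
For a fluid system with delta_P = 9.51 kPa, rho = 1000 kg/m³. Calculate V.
Formula: V = \sqrt{\frac{2 \Delta P}{\rho}}
V = √(2·(9.51·1000)/1000) = 4.361 m/s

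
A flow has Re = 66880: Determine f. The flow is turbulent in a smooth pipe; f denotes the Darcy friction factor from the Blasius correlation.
Formula: f = \frac{0.316}{Re^{0.25}}
f = 0.316/66880^0.25 = 0.01965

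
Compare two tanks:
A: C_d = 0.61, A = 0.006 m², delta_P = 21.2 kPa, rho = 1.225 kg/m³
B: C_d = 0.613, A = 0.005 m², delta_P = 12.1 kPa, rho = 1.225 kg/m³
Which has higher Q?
Q(A) = 680.9 L/s, Q(B) = 430.8 L/s. Answer: A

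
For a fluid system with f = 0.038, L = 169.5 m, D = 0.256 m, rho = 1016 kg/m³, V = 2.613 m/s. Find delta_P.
Formula: \Delta P = f \frac{L}{D} \frac{\rho V^2}{2}
delta_P = 0.038·(169.5/0.256)·0.5·1016·2.613²/1000 = 87.27 kPa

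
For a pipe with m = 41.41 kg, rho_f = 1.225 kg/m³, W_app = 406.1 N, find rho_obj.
Formula: W_{app} = mg\left(1 - \frac{\rho_f}{\rho_{obj}}\right)
Substituting knowns: 406.1 = 41.41·9.81·(1 − 1.225/rho_obj)
Solving for rho_obj: rho_obj = 1.225/(1 − 406.1/(41.41·9.81)) = 3767 kg/m³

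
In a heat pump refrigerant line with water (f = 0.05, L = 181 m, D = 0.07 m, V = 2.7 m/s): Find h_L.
Formula: h_L = f \frac{L}{D} \frac{V^2}{2g}
h_L = 0.05·(181/0.07)·2.7²/(2·9.81) = 48.04 m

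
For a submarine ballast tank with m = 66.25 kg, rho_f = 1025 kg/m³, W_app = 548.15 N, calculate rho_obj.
Formula: W_{app} = mg\left(1 - \frac{\rho_f}{\rho_{obj}}\right)
Substituting knowns: 548.15 = 66.25·9.81·(1 − 1025/rho_obj)
Solving for rho_obj: rho_obj = 1025/(1 − 548.15/(66.25·9.81)) = 6546 kg/m³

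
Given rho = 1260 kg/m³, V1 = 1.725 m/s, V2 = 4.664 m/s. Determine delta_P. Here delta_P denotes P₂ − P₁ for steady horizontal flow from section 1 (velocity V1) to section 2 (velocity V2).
Formula: \Delta P = \frac{1}{2} \rho (V_1^2 - V_2^2)
delta_P = 0.5·1260·(1.725² − 4.664²)/1000 = -11.83 kPa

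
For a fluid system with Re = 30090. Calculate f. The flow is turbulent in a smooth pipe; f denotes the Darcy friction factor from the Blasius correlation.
Formula: f = \frac{0.316}{Re^{0.25}}
f = 0.316/30090^0.25 = 0.02399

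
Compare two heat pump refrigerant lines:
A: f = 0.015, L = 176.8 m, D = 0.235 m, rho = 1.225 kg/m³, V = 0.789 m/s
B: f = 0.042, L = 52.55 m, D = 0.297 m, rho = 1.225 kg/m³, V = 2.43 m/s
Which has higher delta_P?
delta_P(A) = 0.004303 kPa, delta_P(B) = 0.02688 kPa. Answer: B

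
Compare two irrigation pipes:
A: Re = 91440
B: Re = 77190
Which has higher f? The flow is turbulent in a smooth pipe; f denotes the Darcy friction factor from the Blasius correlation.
f(A) = 0.01817, f(B) = 0.01896. Answer: B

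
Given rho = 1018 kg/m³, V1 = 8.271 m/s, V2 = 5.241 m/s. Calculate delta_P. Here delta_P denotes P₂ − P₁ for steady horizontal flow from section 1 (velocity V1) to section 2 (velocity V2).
Formula: \Delta P = \frac{1}{2} \rho (V_1^2 - V_2^2)
delta_P = 0.5·1018·(8.271² − 5.241²)/1000 = 20.84 kPa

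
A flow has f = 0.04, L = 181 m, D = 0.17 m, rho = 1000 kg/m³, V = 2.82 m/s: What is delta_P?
Formula: \Delta P = f \frac{L}{D} \frac{\rho V^2}{2}
delta_P = 0.04·(181/0.17)·0.5·1000·2.82²/1000 = 169.3 kPa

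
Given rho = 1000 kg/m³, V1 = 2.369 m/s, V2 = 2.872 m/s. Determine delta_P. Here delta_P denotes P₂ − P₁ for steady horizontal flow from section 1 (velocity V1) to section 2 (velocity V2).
Formula: \Delta P = \frac{1}{2} \rho (V_1^2 - V_2^2)
delta_P = 0.5·1000·(2.369² − 2.872²)/1000 = -1.318 kPa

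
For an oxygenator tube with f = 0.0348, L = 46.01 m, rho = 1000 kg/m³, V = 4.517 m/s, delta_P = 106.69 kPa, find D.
Formula: \Delta P = f \frac{L}{D} \frac{\rho V^2}{2}
Substituting knowns: 106.69 = 0.0348·(46.01/D)·0.5·1000·4.517²/1000
Solving for D: D = 0.0348·46.01·0.5·1000·4.517²/(106.69·1000) = 0.1531 m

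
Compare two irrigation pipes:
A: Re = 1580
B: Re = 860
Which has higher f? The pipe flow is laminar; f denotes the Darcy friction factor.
f(A) = 0.04051, f(B) = 0.07442. Answer: B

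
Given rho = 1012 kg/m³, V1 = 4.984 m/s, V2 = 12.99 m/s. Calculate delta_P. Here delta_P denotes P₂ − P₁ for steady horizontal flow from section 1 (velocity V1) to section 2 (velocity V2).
Formula: \Delta P = \frac{1}{2} \rho (V_1^2 - V_2^2)
delta_P = 0.5·1012·(4.984² − 12.99²)/1000 = -72.81 kPa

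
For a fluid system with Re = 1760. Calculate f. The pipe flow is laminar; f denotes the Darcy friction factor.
Formula: f = \frac{64}{Re}
f = 64/1760 = 0.03636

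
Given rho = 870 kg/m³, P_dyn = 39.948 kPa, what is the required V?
Formula: P_{dyn} = \frac{1}{2} \rho V^2
Substituting knowns: 39.948 = 0.5·870·V²/1000
Solving for V: V = √(2·(39.948·1000)/870) = 9.583 m/s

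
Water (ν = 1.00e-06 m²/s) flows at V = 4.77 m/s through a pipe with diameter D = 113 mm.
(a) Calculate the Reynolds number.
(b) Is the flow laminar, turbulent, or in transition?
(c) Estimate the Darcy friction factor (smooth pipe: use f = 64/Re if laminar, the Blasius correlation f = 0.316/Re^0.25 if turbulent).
(a) Re = V·D/ν = 4.77·0.113/1.00e-06 = 539010
(b) Flow regime: turbulent (Re > 4000)
(c) Friction factor: f = 0.316/Re^0.25 = 0.316/539010^0.25 = 0.01166 (Blasius is strictly valid for Re ≲ 1e5; used here as the smooth-pipe estimate the problem specifies)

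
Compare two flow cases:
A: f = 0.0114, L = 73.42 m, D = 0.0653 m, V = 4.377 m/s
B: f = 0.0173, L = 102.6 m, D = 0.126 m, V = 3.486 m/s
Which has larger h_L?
h_L(A) = 12.52 m, h_L(B) = 8.725 m. Answer: A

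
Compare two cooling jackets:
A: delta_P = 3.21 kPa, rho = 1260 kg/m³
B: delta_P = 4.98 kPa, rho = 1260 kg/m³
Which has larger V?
V(A) = 2.257 m/s, V(B) = 2.812 m/s. Answer: B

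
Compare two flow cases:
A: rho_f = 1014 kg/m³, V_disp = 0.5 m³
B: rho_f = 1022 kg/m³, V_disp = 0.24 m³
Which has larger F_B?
F_B(A) = 4974 N, F_B(B) = 2406 N. Answer: A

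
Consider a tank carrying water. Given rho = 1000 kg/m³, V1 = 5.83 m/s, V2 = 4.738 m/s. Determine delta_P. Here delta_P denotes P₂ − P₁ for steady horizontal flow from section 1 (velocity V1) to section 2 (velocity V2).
Formula: \Delta P = \frac{1}{2} \rho (V_1^2 - V_2^2)
delta_P = 0.5·1000·(5.83² − 4.738²)/1000 = 5.77 kPa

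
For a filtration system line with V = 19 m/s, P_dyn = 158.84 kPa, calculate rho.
Formula: P_{dyn} = \frac{1}{2} \rho V^2
Substituting knowns: 158.84 = 0.5·rho·19²/1000
Solving for rho: rho = 2·(158.84·1000)/19² = 880 kg/m³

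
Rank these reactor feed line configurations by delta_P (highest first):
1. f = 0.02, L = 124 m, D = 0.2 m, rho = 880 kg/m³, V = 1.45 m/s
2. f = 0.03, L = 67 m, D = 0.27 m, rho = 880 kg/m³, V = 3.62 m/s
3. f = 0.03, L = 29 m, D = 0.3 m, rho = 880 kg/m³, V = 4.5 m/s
Case 1: delta_P = 11.47 kPa
Case 2: delta_P = 42.92 kPa
Case 3: delta_P = 25.84 kPa
Ranking (highest first): 2, 3, 1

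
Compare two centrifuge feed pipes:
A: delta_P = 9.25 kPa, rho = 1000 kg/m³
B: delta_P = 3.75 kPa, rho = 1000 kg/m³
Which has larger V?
V(A) = 4.301 m/s, V(B) = 2.739 m/s. Answer: A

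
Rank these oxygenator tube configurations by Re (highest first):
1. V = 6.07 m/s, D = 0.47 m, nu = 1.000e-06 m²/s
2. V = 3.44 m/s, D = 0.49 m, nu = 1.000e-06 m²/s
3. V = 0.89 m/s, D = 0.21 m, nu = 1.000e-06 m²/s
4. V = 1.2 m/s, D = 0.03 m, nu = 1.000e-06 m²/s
Case 1: Re = 2.853e+06
Case 2: Re = 1.686e+06
Case 3: Re = 186900
Case 4: Re = 36000
Ranking (highest first): 1, 2, 3, 4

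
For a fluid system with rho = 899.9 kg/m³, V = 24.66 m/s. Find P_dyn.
Formula: P_{dyn} = \frac{1}{2} \rho V^2
P_dyn = 0.5·899.9·24.66²/1000 = 273.6 kPa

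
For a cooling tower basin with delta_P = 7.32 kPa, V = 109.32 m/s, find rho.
Formula: V = \sqrt{\frac{2 \Delta P}{\rho}}
Substituting knowns: 109.32 = √(2·(7.32·1000)/rho)
Solving for rho: rho = 2·(7.32·1000)/109.32² = 1.225 kg/m³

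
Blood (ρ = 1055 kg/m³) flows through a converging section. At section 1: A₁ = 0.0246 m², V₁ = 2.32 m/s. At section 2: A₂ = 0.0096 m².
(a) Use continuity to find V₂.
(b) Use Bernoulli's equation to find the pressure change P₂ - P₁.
(a) Continuity: A₁V₁=A₂V₂ -> V₂=A₁V₁/A₂=0.0246*2.32/0.0096=5.95 m/s
(b) Bernoulli: P₂-P₁=0.5*rho*(V₁^2-V₂^2)/1000=0.5*1055*(2.32^2-5.95^2)/1000=-15.84 kPa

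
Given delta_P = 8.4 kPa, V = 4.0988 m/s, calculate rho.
Formula: V = \sqrt{\frac{2 \Delta P}{\rho}}
Substituting knowns: 4.0988 = √(2·(8.4·1000)/rho)
Solving for rho: rho = 2·(8.4·1000)/4.0988² = 1000 kg/m³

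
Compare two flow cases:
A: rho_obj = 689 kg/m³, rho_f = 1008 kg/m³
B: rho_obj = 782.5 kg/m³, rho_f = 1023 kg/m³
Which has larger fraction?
fraction(A) = 0.6835, fraction(B) = 0.7649. Answer: B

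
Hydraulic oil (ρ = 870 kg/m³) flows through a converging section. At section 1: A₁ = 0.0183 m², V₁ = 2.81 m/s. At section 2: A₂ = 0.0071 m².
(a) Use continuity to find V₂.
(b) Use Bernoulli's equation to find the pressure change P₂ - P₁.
(a) Continuity: A₁V₁=A₂V₂ -> V₂=A₁V₁/A₂=0.0183*2.81/0.0071=7.24 m/s
(b) Bernoulli: P₂-P₁=0.5*rho*(V₁^2-V₂^2)/1000=0.5*870*(2.81^2-7.24^2)/1000=-19.37 kPa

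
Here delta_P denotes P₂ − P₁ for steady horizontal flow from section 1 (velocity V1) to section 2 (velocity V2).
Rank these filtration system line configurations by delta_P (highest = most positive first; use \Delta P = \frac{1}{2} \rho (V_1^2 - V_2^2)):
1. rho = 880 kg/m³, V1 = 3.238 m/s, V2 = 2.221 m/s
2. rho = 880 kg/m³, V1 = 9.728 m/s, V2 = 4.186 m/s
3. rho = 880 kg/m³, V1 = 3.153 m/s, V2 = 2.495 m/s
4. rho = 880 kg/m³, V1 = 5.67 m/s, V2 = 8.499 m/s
Case 1: delta_P = 2.443 kPa
Case 2: delta_P = 33.93 kPa
Case 3: delta_P = 1.635 kPa
Case 4: delta_P = -17.64 kPa
Ranking (highest first): 2, 1, 3, 4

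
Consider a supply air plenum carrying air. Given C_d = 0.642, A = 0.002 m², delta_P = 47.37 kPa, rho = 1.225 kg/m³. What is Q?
Formula: Q = C_d A \sqrt{\frac{2 \Delta P}{\rho}}
Q = 0.642·0.002·√(2·(47.37·1000)/1.225)·1000 = 357.1 L/s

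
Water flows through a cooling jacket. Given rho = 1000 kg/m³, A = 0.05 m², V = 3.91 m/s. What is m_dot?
Formula: \dot{m} = \rho A V
m_dot = 1000·0.05·3.91 = 195.5 kg/s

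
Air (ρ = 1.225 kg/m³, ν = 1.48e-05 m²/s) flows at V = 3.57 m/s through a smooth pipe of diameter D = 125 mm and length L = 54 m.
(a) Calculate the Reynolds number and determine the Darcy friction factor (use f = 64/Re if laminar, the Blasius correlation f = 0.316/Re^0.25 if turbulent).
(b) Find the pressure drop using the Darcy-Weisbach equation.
(a) Re = V·D/ν = 3.57·0.125/1.48e-05 = 30152 → turbulent (Re > 4000); f = 0.316/Re^0.25 = 0.316/30152^0.25 = 0.02398
(b) Darcy-Weisbach: ΔP = f·(L/D)·½ρV²/1000 = 0.02398·(54/0.125)·½·1.225·3.57²/1000 = 0.08087 kPa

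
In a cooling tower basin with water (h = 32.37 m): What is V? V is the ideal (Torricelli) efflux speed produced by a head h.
Formula: V = \sqrt{2 g h}
V = √(2·9.81·32.37) = 25.2 m/s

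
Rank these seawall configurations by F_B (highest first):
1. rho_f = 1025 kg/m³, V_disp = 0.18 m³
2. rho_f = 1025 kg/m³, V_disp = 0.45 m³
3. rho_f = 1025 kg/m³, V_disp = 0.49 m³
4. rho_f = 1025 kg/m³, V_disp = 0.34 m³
Case 1: F_B = 1810 N
Case 2: F_B = 4525 N
Case 3: F_B = 4927 N
Case 4: F_B = 3419 N
Ranking (highest first): 3, 2, 4, 1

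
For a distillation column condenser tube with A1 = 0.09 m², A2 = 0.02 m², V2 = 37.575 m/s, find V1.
Formula: V_2 = \frac{A_1 V_1}{A_2}
Substituting knowns: 37.575 = 0.09·V1/0.02
Solving for V1: V1 = 37.575·0.02/0.09 = 8.35 m/s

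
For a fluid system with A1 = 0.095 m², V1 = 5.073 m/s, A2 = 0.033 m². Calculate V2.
Formula: V_2 = \frac{A_1 V_1}{A_2}
V2 = 0.095·5.073/0.033 = 14.6 m/s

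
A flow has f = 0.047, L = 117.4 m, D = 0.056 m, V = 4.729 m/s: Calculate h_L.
Formula: h_L = f \frac{L}{D} \frac{V^2}{2g}
h_L = 0.047·(117.4/0.056)·4.729²/(2·9.81) = 112.3 m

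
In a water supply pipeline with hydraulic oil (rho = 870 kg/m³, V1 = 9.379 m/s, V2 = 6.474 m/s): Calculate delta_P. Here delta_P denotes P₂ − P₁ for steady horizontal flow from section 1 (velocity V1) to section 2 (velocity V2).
Formula: \Delta P = \frac{1}{2} \rho (V_1^2 - V_2^2)
delta_P = 0.5·870·(9.379² − 6.474²)/1000 = 20.03 kPa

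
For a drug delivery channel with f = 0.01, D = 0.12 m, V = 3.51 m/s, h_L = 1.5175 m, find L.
Formula: h_L = f \frac{L}{D} \frac{V^2}{2g}
Substituting knowns: 1.5175 = 0.01·(L/0.12)·3.51²/(2·9.81)
Solving for L: L = 1.5175·2·9.81·0.12/(0.01·3.51²) = 29 m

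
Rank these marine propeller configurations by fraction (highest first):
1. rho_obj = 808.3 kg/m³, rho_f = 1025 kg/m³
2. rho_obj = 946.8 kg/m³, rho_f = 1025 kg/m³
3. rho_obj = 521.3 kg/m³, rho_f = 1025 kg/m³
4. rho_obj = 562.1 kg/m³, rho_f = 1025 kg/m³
Case 1: fraction = 0.7886
Case 2: fraction = 0.9237
Case 3: fraction = 0.5086
Case 4: fraction = 0.5484
Ranking (highest first): 2, 1, 4, 3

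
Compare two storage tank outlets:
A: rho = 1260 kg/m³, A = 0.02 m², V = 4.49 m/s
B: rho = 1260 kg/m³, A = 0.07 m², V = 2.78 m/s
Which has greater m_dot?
m_dot(A) = 113.1 kg/s, m_dot(B) = 245.2 kg/s. Answer: B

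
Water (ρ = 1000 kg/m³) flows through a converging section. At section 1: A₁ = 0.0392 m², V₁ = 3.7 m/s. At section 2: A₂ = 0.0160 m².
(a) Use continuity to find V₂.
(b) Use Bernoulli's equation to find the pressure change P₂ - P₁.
(a) Continuity: A₁V₁=A₂V₂ -> V₂=A₁V₁/A₂=0.0392*3.7/0.0160=9.06 m/s
(b) Bernoulli: P₂-P₁=0.5*rho*(V₁^2-V₂^2)/1000=0.5*1000*(3.7^2-9.06^2)/1000=-34.2 kPa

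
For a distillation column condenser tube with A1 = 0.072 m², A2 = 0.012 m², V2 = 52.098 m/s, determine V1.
Formula: V_2 = \frac{A_1 V_1}{A_2}
Substituting knowns: 52.098 = 0.072·V1/0.012
Solving for V1: V1 = 52.098·0.012/0.072 = 8.683 m/s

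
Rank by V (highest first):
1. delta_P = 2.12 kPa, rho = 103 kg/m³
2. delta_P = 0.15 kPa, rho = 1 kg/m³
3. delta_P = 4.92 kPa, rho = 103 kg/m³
Case 1: V = 6.416 m/s
Case 2: V = 17.32 m/s
Case 3: V = 9.774 m/s
Ranking (highest first): 2, 3, 1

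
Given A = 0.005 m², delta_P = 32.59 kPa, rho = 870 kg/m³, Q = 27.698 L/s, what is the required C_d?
Formula: Q = C_d A \sqrt{\frac{2 \Delta P}{\rho}}
Substituting knowns: 27.698 = C_d·0.005·√(2·(32.59·1000)/870)·1000
Solving for C_d: C_d = (27.698/1000)/(0.005·√(2·(32.59·1000)/870)) = 0.64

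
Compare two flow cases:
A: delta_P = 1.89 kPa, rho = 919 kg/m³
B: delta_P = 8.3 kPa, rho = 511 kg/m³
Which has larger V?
V(A) = 2.028 m/s, V(B) = 5.7 m/s. Answer: B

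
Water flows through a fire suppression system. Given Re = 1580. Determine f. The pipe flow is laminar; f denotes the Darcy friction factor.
Formula: f = \frac{64}{Re}
f = 64/1580 = 0.04051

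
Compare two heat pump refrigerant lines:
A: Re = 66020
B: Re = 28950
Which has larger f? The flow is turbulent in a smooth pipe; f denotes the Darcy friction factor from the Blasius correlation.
f(A) = 0.01971, f(B) = 0.02423. Answer: B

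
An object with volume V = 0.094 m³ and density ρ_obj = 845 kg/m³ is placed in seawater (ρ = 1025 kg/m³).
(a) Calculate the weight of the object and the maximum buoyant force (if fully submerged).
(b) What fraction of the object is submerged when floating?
(a) W=rho_obj*g*V=845*9.81*0.094=779.2 N; F_B(max)=rho*g*V=1025*9.81*0.094=945.2 N
(b) Floating fraction=rho_obj/rho=845/1025=0.824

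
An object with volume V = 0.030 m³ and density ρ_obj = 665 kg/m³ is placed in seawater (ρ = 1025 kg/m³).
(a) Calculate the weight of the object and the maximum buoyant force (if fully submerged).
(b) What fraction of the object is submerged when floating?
(a) W=rho_obj*g*V=665*9.81*0.030=195.7 N; F_B(max)=rho*g*V=1025*9.81*0.030=301.7 N
(b) Floating fraction=rho_obj/rho=665/1025=0.649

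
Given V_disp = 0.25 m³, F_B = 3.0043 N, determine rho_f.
Formula: F_B = \rho_f g V_{disp}
Substituting knowns: 3.0043 = rho_f·9.81·0.25
Solving for rho_f: rho_f = 3.0043/(9.81·0.25) = 1.225 kg/m³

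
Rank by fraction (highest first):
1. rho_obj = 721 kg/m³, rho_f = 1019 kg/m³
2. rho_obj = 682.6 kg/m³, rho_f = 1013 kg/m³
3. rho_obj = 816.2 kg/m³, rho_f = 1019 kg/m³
Case 1: fraction = 0.7076
Case 2: fraction = 0.6738
Case 3: fraction = 0.801
Ranking (highest first): 3, 1, 2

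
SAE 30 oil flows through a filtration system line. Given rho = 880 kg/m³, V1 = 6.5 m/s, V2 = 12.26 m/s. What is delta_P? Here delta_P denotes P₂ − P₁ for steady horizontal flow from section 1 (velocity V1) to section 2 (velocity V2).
Formula: \Delta P = \frac{1}{2} \rho (V_1^2 - V_2^2)
delta_P = 0.5·880·(6.5² − 12.26²)/1000 = -47.55 kPa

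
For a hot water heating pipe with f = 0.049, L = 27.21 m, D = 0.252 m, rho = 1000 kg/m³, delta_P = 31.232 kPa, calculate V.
Formula: \Delta P = f \frac{L}{D} \frac{\rho V^2}{2}
Substituting knowns: 31.232 = 0.049·(27.21/0.252)·0.5·1000·V²/1000
Solving for V: V = √((31.232·1000)/(0.049·(27.21/0.252)·0.5·1000)) = 3.436 m/s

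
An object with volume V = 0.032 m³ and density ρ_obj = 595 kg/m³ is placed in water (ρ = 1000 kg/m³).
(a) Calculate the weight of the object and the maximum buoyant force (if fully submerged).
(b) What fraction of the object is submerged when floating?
(a) W=rho_obj*g*V=595*9.81*0.032=186.8 N; F_B(max)=rho*g*V=1000*9.81*0.032=313.9 N
(b) Floating fraction=rho_obj/rho=595/1000=0.595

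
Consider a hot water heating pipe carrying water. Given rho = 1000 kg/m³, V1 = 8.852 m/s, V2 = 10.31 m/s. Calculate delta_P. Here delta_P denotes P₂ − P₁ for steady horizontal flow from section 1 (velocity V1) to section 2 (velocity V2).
Formula: \Delta P = \frac{1}{2} \rho (V_1^2 - V_2^2)
delta_P = 0.5·1000·(8.852² − 10.31²)/1000 = -13.97 kPa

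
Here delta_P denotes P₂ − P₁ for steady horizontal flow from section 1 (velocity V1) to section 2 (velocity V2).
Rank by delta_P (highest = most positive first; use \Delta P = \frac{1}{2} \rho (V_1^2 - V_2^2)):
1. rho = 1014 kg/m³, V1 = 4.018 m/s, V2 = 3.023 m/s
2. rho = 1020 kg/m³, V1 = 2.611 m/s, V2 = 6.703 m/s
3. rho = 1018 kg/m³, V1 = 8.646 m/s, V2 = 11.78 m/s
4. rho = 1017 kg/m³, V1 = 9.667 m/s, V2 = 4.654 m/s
Case 1: delta_P = 3.552 kPa
Case 2: delta_P = -19.44 kPa
Case 3: delta_P = -32.58 kPa
Case 4: delta_P = 36.51 kPa
Ranking (highest first): 4, 1, 2, 3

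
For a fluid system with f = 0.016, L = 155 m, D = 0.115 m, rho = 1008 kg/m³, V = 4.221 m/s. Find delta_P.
Formula: \Delta P = f \frac{L}{D} \frac{\rho V^2}{2}
delta_P = 0.016·(155/0.115)·0.5·1008·4.221²/1000 = 193.6 kPa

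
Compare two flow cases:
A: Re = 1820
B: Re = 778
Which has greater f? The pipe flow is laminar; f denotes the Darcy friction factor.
f(A) = 0.03516, f(B) = 0.08226. Answer: B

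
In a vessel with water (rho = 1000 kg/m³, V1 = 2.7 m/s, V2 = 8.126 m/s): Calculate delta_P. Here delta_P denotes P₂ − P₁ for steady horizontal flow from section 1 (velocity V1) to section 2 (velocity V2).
Formula: \Delta P = \frac{1}{2} \rho (V_1^2 - V_2^2)
delta_P = 0.5·1000·(2.7² − 8.126²)/1000 = -29.37 kPa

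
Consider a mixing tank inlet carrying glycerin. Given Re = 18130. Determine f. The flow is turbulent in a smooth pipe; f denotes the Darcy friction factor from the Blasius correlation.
Formula: f = \frac{0.316}{Re^{0.25}}
f = 0.316/18130^0.25 = 0.02723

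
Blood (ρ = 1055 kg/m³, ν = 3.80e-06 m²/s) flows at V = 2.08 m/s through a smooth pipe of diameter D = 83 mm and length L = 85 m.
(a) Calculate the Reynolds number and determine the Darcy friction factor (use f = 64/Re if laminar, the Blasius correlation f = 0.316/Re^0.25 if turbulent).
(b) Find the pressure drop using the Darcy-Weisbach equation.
(a) Re = V·D/ν = 2.08·0.083/3.80e-06 = 45432 → turbulent (Re > 4000); f = 0.316/Re^0.25 = 0.316/45432^0.25 = 0.021644
(b) Darcy-Weisbach: ΔP = f·(L/D)·½ρV²/1000 = 0.021644·(85/0.083)·½·1055·2.08²/1000 = 50.59 kPa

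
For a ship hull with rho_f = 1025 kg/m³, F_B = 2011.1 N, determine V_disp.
Formula: F_B = \rho_f g V_{disp}
Substituting knowns: 2011.1 = 1025·9.81·V_disp
Solving for V_disp: V_disp = 2011.1/(1025·9.81) = 0.2 m³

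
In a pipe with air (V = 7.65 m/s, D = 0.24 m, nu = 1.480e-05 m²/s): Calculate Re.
Formula: Re = \frac{V D}{\nu}
Re = 7.65·0.24/1.480e-05 = 124054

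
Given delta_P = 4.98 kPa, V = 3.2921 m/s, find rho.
Formula: V = \sqrt{\frac{2 \Delta P}{\rho}}
Substituting knowns: 3.2921 = √(2·(4.98·1000)/rho)
Solving for rho: rho = 2·(4.98·1000)/3.2921² = 919 kg/m³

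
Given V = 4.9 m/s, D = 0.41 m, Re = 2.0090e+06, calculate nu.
Formula: Re = \frac{V D}{\nu}
Substituting knowns: 2.0090e+06 = 4.9·0.41/nu
Solving for nu: nu = 4.9·0.41/2.0090e+06 = 1.000e-06 m²/s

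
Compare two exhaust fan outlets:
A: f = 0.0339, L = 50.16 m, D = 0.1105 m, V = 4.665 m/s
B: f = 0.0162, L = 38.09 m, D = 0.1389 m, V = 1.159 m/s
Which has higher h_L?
h_L(A) = 17.07 m, h_L(B) = 0.3042 m. Answer: A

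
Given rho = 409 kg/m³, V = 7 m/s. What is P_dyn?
Formula: P_{dyn} = \frac{1}{2} \rho V^2
P_dyn = 0.5·409·7²/1000 = 10.02 kPa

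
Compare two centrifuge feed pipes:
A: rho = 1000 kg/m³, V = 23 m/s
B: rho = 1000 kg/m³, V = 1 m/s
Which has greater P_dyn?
P_dyn(A) = 264.5 kPa, P_dyn(B) = 0.5 kPa. Answer: A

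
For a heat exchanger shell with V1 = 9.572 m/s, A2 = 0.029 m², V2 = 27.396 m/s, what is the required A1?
Formula: V_2 = \frac{A_1 V_1}{A_2}
Substituting knowns: 27.396 = A1·9.572/0.029
Solving for A1: A1 = 27.396·0.029/9.572 = 0.083 m²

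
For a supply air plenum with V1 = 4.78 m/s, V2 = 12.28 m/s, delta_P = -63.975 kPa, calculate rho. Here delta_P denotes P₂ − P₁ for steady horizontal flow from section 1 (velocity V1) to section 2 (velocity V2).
Formula: \Delta P = \frac{1}{2} \rho (V_1^2 - V_2^2)
Substituting knowns: -63.975 = 0.5·rho·(4.78² − 12.28²)/1000
Solving for rho: rho = 2·(-63.975·1000)/(4.78² − 12.28²) = 1000 kg/m³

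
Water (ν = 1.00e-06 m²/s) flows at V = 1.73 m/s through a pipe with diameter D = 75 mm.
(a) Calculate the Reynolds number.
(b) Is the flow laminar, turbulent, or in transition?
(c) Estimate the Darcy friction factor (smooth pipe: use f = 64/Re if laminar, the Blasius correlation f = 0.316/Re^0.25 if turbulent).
(a) Re = V·D/ν = 1.73·0.075/1.00e-06 = 129750
(b) Flow regime: turbulent (Re > 4000)
(c) Friction factor: f = 0.316/Re^0.25 = 0.316/129750^0.25 = 0.01665 (Blasius is strictly valid for Re ≲ 1e5; used here as the smooth-pipe estimate the problem specifies)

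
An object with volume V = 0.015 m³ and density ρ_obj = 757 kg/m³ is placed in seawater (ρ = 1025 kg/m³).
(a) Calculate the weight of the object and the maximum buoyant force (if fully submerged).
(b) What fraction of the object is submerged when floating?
(a) W=rho_obj*g*V=757*9.81*0.015=111.4 N; F_B(max)=rho*g*V=1025*9.81*0.015=150.8 N
(b) Floating fraction=rho_obj/rho=757/1025=0.739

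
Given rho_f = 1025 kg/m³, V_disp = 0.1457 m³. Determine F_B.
Formula: F_B = \rho_f g V_{disp}
F_B = 1025·9.81·0.1457 = 1465 N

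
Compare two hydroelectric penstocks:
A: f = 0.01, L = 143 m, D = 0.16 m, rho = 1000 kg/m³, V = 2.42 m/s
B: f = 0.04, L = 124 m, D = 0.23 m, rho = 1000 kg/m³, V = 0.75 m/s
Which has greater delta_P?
delta_P(A) = 26.17 kPa, delta_P(B) = 6.065 kPa. Answer: A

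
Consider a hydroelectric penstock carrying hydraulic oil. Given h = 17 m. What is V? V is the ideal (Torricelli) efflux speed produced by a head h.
Formula: V = \sqrt{2 g h}
V = √(2·9.81·17) = 18.26 m/s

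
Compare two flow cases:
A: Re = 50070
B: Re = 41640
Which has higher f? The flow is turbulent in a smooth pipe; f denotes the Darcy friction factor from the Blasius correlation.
f(A) = 0.02112, f(B) = 0.02212. Answer: B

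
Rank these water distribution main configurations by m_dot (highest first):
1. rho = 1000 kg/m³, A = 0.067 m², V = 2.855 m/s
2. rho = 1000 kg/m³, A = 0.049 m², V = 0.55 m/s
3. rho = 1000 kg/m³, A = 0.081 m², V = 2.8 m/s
Case 1: m_dot = 191.3 kg/s
Case 2: m_dot = 26.95 kg/s
Case 3: m_dot = 226.8 kg/s
Ranking (highest first): 3, 1, 2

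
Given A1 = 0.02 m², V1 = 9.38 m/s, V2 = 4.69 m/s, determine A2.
Formula: V_2 = \frac{A_1 V_1}{A_2}
Substituting knowns: 4.69 = 0.02·9.38/A2
Solving for A2: A2 = 0.02·9.38/4.69 = 0.04 m²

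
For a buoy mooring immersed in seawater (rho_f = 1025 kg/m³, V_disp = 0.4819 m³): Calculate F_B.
Formula: F_B = \rho_f g V_{disp}
F_B = 1025·9.81·0.4819 = 4846 N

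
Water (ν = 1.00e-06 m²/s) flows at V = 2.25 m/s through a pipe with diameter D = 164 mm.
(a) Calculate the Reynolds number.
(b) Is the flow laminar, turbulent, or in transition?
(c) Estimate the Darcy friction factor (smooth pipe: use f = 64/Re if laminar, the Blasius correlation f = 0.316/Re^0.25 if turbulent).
(a) Re = V·D/ν = 2.25·0.164/1.00e-06 = 369000
(b) Flow regime: turbulent (Re > 4000)
(c) Friction factor: f = 0.316/Re^0.25 = 0.316/369000^0.25 = 0.01282 (Blasius is strictly valid for Re ≲ 1e5; used here as the smooth-pipe estimate the problem specifies)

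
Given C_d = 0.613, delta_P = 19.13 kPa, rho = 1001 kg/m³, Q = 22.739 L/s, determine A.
Formula: Q = C_d A \sqrt{\frac{2 \Delta P}{\rho}}
Substituting knowns: 22.739 = 0.613·A·√(2·(19.13·1000)/1001)·1000
Solving for A: A = (22.739/1000)/(0.613·√(2·(19.13·1000)/1001)) = 0.006 m²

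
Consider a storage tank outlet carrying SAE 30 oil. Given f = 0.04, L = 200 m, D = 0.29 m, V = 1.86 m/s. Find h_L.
Formula: h_L = f \frac{L}{D} \frac{V^2}{2g}
h_L = 0.04·(200/0.29)·1.86²/(2·9.81) = 4.864 m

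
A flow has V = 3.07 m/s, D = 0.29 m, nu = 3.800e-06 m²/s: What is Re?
Formula: Re = \frac{V D}{\nu}
Re = 3.07·0.29/3.800e-06 = 234289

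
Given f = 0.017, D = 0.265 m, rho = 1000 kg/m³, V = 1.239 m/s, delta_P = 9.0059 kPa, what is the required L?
Formula: \Delta P = f \frac{L}{D} \frac{\rho V^2}{2}
Substituting knowns: 9.0059 = 0.017·(L/0.265)·0.5·1000·1.239²/1000
Solving for L: L = (9.0059·1000)·0.265/(0.017·0.5·1000·1.239²) = 182.9 m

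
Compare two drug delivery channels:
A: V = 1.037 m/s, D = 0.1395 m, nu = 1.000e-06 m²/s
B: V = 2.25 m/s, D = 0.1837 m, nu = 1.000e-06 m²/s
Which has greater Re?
Re(A) = 144662, Re(B) = 413325. Answer: B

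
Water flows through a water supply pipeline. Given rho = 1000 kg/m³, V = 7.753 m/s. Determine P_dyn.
Formula: P_{dyn} = \frac{1}{2} \rho V^2
P_dyn = 0.5·1000·7.753²/1000 = 30.05 kPa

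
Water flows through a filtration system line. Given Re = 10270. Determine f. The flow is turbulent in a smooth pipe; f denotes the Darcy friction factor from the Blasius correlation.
Formula: f = \frac{0.316}{Re^{0.25}}
f = 0.316/10270^0.25 = 0.03139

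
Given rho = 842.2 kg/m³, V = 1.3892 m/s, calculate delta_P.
Formula: V = \sqrt{\frac{2 \Delta P}{\rho}}
Substituting knowns: 1.3892 = √(2·(delta_P·1000)/842.2)
Solving for delta_P: delta_P = 1.3892²·842.2/2/1000 = 0.8127 kPa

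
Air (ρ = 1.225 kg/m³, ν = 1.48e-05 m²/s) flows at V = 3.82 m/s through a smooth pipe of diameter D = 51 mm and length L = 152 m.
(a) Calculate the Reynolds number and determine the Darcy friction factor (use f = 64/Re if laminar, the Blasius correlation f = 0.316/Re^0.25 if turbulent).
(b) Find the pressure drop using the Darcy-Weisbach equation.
(a) Re = V·D/ν = 3.82·0.051/1.48e-05 = 13164 → turbulent (Re > 4000); f = 0.316/Re^0.25 = 0.316/13164^0.25 = 0.029501
(b) Darcy-Weisbach: ΔP = f·(L/D)·½ρV²/1000 = 0.029501·(152/0.051)·½·1.225·3.82²/1000 = 0.7859 kPa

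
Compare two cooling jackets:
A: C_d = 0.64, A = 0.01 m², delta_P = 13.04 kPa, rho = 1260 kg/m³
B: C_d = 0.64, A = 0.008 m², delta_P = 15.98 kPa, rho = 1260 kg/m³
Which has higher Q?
Q(A) = 29.12 L/s, Q(B) = 25.79 L/s. Answer: A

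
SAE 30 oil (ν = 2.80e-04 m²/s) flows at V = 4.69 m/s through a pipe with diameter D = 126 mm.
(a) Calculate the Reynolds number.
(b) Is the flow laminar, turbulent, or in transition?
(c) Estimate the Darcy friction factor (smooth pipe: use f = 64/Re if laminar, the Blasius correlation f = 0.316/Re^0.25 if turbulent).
(a) Re = V·D/ν = 4.69·0.126/2.80e-04 = 2110.5
(b) Flow regime: laminar (Re < 2300)
(c) Friction factor: f = 64/Re = 64/2110.5 = 0.03032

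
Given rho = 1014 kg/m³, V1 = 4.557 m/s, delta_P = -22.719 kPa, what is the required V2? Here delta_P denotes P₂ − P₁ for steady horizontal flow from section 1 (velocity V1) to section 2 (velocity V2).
Formula: \Delta P = \frac{1}{2} \rho (V_1^2 - V_2^2)
Substituting knowns: -22.719 = 0.5·1014·(4.557² − V2²)/1000
Solving for V2: V2 = √(4.557² − 2·(-22.719·1000)/1014) = 8.098 m/s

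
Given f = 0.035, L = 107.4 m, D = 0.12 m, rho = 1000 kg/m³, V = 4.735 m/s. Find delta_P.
Formula: \Delta P = f \frac{L}{D} \frac{\rho V^2}{2}
delta_P = 0.035·(107.4/0.12)·0.5·1000·4.735²/1000 = 351.2 kPa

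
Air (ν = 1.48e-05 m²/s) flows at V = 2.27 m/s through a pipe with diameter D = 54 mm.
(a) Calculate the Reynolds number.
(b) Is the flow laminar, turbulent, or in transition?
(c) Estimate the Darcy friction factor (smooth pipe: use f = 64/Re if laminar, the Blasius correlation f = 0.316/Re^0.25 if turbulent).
(a) Re = V·D/ν = 2.27·0.054/1.48e-05 = 8282.4
(b) Flow regime: turbulent (Re > 4000)
(c) Friction factor: f = 0.316/Re^0.25 = 0.316/8282.4^0.25 = 0.03312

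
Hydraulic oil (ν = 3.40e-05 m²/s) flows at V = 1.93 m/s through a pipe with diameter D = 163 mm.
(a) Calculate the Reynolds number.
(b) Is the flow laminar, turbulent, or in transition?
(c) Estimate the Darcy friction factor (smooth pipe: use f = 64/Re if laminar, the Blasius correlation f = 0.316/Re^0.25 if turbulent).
(a) Re = V·D/ν = 1.93·0.163/3.40e-05 = 9252.6
(b) Flow regime: turbulent (Re > 4000)
(c) Friction factor: f = 0.316/Re^0.25 = 0.316/9252.6^0.25 = 0.03222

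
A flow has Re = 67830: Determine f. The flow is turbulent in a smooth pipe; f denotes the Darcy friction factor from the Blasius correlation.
Formula: f = \frac{0.316}{Re^{0.25}}
f = 0.316/67830^0.25 = 0.01958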